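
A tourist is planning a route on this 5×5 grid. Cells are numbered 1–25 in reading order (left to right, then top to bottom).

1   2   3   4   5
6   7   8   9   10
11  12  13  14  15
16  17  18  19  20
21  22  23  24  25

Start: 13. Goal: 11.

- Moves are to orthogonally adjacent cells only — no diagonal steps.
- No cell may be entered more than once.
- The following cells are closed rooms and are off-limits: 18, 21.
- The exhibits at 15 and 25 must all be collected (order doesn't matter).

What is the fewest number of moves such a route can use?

Any route passes through 15 and 25 in some order between 13 and 11. Summing Manhattan distances along each leg and taking the cheapest ordering (13 → 25 → 15 → 11) gives a lower bound of 4 + 2 + 4 = 10 moves.
A route of 10 moves achieves this: 13 → 14 → 15 → 20 → 25 → 24 → 23 → 22 → 17 → 12 → 11.
Since 10 matches the lower bound, it is optimal.

10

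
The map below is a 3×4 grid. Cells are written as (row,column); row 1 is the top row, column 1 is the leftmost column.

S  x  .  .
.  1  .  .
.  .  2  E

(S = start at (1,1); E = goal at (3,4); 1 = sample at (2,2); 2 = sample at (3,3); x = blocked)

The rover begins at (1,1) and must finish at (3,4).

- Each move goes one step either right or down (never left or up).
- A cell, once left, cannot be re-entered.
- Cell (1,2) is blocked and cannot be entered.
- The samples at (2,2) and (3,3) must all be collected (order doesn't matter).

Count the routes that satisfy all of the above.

A right/down-only route from (1,1) to (3,4) makes exactly 2 down-moves and 3 right-moves in some order.
With no other constraints that would be C(5,2) = 10 routes.
A monotone route can only reach the required cells in the order (2,2), (3,3), so split there and multiply the segment counts (each segment already excludes blocked cells): (1,1)→(2,2): 1; (2,2)→(3,3): 2; (3,3)→(3,4): 1; product = 2.
That gives 2 routes.

2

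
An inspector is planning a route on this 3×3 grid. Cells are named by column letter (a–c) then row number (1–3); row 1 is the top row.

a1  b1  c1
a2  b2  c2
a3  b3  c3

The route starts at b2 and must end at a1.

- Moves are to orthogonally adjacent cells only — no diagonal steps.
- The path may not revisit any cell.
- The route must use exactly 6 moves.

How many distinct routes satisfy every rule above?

Need simple routes of exactly 6 moves from b2 to a1 (Manhattan distance 2, so 2 moves are spent on a detour and 2 undoing it).
Enumerating: b2 b3 c3 c2 c1 b1 a1 | b2 c2 c3 b3 a3 a2 a1.
That gives 2 routes.

2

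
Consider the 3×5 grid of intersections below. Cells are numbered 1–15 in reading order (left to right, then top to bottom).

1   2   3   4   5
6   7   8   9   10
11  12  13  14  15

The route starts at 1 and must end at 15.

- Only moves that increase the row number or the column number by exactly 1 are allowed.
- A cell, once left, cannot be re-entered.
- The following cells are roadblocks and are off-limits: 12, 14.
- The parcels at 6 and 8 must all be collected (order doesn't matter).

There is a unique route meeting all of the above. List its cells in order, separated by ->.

1 -> 6 -> 7 -> 8 -> 9 -> 10 -> 15

Moves only go right or down, so the column and row indices never decrease.
Route from 1: down to 6, 4× right (reaching 10), down to 15 — 6 moves in all.
Check: all required cells visited.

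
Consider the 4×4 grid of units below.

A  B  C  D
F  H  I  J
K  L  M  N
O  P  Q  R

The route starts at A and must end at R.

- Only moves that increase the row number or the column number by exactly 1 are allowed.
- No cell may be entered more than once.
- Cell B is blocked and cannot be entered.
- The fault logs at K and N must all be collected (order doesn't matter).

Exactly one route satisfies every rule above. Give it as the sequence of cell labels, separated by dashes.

A - F - K - L - M - N - R

Moves only go right or down, so the column and row indices never decrease.
Route from A: down 2 to K, right 3 to N, down 1 to R — 6 moves in all.
Check: all required cells visited.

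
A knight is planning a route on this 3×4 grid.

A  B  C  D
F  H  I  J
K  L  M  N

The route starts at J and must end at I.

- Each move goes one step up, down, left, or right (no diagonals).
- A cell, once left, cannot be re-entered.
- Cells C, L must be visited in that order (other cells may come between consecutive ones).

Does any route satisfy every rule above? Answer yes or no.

One route that works: J → D → C → B → H → L → M → I.

yes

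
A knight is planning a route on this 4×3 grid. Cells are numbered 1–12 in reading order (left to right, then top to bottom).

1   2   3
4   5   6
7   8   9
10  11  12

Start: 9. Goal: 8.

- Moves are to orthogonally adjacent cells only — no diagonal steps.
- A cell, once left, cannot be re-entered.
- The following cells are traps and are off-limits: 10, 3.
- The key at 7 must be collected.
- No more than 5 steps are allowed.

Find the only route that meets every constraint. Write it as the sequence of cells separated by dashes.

The budget equals the shortest possible length, so every move has to be on a shortest route through the required cells.
Route from 9: up 1 to 6, left 2 to 4, down 1 to 7, right 1 to 8 — 5 moves in all.
Check: all required cells visited; 5 ≤ 5 moves.

9 - 6 - 5 - 4 - 7 - 8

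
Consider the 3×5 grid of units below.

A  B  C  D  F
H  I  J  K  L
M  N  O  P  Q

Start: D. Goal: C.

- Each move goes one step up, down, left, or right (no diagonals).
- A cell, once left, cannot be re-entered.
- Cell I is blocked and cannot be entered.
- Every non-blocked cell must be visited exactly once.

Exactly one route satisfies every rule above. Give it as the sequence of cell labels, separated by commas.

D, F, L, Q, P, K, J, O, N, M, H, A, B, C

Need to visit all 14 open cells exactly once, starting at D and ending at C.
Cell Q has only two open neighbours (L and P), so the path must pass straight through it: one of those is the cell it's entered from and the other is where it exits.
Route from D: right 1 to F, down 2 to Q, left 1 to P, up 1 to K, left 1 to J, down 1 to O, left 2 to M, up 2 to A, right 2 to C — 13 moves in all.
Check: all 14 open cells covered.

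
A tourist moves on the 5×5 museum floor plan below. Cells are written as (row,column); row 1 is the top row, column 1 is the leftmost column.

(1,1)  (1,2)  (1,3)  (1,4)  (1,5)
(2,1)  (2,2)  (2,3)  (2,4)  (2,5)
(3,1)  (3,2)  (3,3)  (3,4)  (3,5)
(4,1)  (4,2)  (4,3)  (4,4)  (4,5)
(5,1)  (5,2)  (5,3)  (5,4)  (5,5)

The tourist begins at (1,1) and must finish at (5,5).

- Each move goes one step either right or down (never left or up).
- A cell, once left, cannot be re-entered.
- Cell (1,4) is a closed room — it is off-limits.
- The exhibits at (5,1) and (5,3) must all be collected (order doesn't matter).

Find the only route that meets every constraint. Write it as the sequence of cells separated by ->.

Moves only go right or down, so the column and row indices never decrease.
Route from (1,1): 4× down (reaching (5,1)), 4× right (reaching (5,5)) — 8 moves in all.
Check: all required cells visited.

(1,1) -> (2,1) -> (3,1) -> (4,1) -> (5,1) -> (5,2) -> (5,3) -> (5,4) -> (5,5)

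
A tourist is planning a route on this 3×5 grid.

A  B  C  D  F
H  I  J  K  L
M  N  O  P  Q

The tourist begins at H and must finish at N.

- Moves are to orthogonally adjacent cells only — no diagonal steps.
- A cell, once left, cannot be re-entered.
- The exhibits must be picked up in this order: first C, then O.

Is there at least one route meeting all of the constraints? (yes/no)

yes

One route that works: H → A → B → C → J → O → N.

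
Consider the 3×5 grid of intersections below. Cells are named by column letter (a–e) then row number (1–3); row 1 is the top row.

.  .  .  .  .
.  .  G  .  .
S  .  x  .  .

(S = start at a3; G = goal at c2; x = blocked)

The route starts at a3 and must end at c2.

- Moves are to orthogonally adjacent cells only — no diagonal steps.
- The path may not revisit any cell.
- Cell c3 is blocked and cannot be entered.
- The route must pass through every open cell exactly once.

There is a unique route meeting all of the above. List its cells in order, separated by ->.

Need to visit all 14 open cells exactly once, starting at a3 and ending at c2.
Route from a3: right 1 to b3, up 1 to b2, left 1 to a2, up 1 to a1, right 4 to e1, down 2 to e3, left 1 to d3, up 1 to d2, left 1 to c2 — 13 moves in all.
Check: all 14 open cells covered.

a3 -> b3 -> b2 -> a2 -> a1 -> b1 -> c1 -> d1 -> e1 -> e2 -> e3 -> d3 -> d2 -> c2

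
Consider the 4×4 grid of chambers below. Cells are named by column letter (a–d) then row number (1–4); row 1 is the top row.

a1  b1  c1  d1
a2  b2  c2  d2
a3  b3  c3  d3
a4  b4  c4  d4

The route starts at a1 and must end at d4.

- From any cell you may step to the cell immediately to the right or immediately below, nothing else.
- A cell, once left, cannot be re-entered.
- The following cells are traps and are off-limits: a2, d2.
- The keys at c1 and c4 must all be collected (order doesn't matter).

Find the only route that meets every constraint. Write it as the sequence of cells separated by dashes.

a1 - b1 - c1 - c2 - c3 - c4 - d4

Moves only go right or down, so the column and row indices never decrease.
Route from a1: 2× right (reaching c1), 3× down (reaching c4), right to d4 — 6 moves in all.
Check: all required cells visited.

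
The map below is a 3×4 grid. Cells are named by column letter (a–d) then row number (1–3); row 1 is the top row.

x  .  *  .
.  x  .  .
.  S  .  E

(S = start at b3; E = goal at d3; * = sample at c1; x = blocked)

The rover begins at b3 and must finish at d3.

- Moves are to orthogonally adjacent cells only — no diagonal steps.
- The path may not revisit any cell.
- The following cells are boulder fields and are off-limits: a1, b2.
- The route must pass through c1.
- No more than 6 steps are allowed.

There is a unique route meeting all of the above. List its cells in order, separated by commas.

b3, c3, c2, c1, d1, d2, d3

Any route must reach c1 and still end at d3 within 6 moves, so the order of the required stops is forced.
Route from b3: right 1 to c3, up 2 to c1, right 1 to d1, down 2 to d3 — 6 moves in all.
Check: all required cells visited; 6 ≤ 6 moves.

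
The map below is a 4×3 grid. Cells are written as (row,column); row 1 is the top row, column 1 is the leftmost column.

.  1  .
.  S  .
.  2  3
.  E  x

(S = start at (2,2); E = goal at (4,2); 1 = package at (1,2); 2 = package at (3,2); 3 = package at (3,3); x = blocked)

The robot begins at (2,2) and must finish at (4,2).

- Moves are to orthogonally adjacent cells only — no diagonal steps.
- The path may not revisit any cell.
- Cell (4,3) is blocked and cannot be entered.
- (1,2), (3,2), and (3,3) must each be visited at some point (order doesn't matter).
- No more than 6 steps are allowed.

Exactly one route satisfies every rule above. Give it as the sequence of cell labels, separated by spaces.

(2,2) (1,2) (1,3) (2,3) (3,3) (3,2) (4,2)

The 6-move cap with required stops at (1,2), (3,2), (3,3) leaves no slack for detours.
Route from (2,2): up to (1,2), right to (1,3), 2× down (reaching (3,3)), left to (3,2), down to (4,2) — 6 moves in all.
Check: all required cells visited; 6 ≤ 6 moves.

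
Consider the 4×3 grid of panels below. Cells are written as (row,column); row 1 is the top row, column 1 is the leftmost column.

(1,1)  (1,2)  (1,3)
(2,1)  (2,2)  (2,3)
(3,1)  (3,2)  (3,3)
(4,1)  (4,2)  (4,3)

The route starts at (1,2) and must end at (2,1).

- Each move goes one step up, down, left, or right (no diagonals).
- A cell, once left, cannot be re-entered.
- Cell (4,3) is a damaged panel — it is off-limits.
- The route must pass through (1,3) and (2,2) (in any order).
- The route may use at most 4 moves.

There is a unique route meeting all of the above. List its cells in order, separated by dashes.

The budget equals the shortest possible length, so every move has to be on a shortest route through the required cells.
Route from (1,2): right to (1,3), down to (2,3), 2× left (reaching (2,1)) — 4 moves in all.
Check: all required cells visited; 4 ≤ 4 moves.

(1,2) - (1,3) - (2,3) - (2,2) - (2,1)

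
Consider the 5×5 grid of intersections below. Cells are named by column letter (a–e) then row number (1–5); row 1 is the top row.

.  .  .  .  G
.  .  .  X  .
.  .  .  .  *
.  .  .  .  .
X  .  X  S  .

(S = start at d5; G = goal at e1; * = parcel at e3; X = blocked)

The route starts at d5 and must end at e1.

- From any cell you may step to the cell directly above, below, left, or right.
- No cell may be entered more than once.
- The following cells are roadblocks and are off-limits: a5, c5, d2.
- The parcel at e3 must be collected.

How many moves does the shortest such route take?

Any route passes through e3 somewhere between d5 and e1. Summing Manhattan distances along the two legs (d5 → e3 → e1) gives a lower bound of 3 + 2 = 5 moves.
A route of 5 moves achieves this: d5 → d4 → d3 → e3 → e2 → e1.
Since 5 matches the lower bound, it is optimal.

5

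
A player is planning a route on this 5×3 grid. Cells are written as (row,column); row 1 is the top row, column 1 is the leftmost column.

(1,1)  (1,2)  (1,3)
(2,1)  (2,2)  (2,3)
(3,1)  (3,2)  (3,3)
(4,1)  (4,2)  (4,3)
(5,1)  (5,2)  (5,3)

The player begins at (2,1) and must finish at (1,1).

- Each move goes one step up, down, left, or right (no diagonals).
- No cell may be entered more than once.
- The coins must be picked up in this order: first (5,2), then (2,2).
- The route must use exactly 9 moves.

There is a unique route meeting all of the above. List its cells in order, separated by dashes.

The waypoints must appear in the order (5,2), (2,2), with no cell reused.
Route from (2,1): down 3 to (5,1), right 1 to (5,2), up 4 to (1,2), left 1 to (1,1) — 9 moves in all.
Check: order respected ((5,2) at step 4, (2,2) at step 7); 9 moves as required.

(2,1) - (3,1) - (4,1) - (5,1) - (5,2) - (4,2) - (3,2) - (2,2) - (1,2) - (1,1)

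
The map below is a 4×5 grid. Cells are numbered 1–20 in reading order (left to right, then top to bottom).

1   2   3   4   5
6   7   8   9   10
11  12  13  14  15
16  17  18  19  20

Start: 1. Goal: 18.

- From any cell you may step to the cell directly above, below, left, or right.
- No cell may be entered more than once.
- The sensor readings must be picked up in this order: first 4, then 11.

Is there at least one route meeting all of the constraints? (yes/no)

One route that works: 1 → 2 → 3 → 4 → 9 → 14 → 13 → 12 → 11 → 16 → 17 → 18.

yes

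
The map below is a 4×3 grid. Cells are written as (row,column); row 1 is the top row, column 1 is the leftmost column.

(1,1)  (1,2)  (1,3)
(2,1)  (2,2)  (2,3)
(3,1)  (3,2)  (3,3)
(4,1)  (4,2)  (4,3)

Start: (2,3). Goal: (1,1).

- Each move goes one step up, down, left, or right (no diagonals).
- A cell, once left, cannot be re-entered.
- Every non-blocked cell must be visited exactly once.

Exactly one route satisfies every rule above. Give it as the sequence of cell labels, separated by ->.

(2,3) -> (1,3) -> (1,2) -> (2,2) -> (3,2) -> (3,3) -> (4,3) -> (4,2) -> (4,1) -> (3,1) -> (2,1) -> (1,1)

Need to visit all 12 open cells exactly once, starting at (2,3) and ending at (1,1).
Route from (2,3): up to (1,3), left to (1,2), 2× down (reaching (3,2)), right to (3,3), down to (4,3), 2× left (reaching (4,1)), 3× up (reaching (1,1)) — 11 moves in all.
Check: all 12 open cells covered.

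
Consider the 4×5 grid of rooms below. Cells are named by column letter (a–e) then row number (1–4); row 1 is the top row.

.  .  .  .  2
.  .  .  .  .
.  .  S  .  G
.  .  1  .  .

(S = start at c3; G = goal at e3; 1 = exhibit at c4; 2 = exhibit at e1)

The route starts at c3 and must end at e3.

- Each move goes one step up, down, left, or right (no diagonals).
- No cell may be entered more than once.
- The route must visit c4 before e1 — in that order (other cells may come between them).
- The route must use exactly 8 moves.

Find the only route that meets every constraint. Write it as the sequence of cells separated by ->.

The waypoints must appear in the order c4, e1, with no cell reused.
Route from c3: down 1 to c4, right 1 to d4, up 3 to d1, right 1 to e1, down 2 to e3 — 8 moves in all.
Check: order respected (1 at step 1, 2 at step 6); 8 moves as required.

c3 -> c4 -> d4 -> d3 -> d2 -> d1 -> e1 -> e2 -> e3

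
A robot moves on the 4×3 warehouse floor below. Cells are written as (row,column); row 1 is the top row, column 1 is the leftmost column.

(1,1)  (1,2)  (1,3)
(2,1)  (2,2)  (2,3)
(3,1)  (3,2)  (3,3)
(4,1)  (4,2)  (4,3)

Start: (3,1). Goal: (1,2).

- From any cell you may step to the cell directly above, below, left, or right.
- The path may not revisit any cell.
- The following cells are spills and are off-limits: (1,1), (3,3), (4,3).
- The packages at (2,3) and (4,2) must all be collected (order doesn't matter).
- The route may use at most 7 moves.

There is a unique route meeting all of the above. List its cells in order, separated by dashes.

(3,1) - (4,1) - (4,2) - (3,2) - (2,2) - (2,3) - (1,3) - (1,2)

Any route must reach (2,3) and (4,2) and still end at (1,2) within 7 moves, so the order of the required stops is forced.
Route from (3,1): down to (4,1), right to (4,2), 2× up (reaching (2,2)), right to (2,3), up to (1,3), left to (1,2) — 7 moves in all.
Check: all required cells visited; 7 ≤ 7 moves.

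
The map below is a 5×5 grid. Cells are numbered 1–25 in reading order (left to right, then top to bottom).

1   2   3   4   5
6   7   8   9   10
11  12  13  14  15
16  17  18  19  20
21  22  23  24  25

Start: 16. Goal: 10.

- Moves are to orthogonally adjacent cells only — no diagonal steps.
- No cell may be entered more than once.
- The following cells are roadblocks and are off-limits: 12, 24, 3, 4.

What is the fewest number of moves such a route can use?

The Manhattan distance from 16 to 10 is |4−2| + |1−5| = 6, so at least 6 moves are needed.
A route of 6 moves achieves this: 16 → 11 → 6 → 7 → 8 → 9 → 10.
Since 6 matches the lower bound, it is optimal.

6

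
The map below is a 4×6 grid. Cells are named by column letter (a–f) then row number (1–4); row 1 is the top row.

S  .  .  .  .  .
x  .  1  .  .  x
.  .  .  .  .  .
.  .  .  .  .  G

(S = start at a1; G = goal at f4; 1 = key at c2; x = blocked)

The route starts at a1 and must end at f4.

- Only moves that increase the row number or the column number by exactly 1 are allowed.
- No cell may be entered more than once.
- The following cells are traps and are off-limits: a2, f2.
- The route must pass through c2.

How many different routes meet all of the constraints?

18

A right/down-only route from a1 to f4 makes exactly 3 down-moves and 5 right-moves in some order.
With no other constraints that would be C(8,3) = 56 routes.
Split at c2 and multiply the segment counts (each segment already excludes blocked cells): a1→c2: 2; c2→f4: 9; product = 18.
That gives 18 routes.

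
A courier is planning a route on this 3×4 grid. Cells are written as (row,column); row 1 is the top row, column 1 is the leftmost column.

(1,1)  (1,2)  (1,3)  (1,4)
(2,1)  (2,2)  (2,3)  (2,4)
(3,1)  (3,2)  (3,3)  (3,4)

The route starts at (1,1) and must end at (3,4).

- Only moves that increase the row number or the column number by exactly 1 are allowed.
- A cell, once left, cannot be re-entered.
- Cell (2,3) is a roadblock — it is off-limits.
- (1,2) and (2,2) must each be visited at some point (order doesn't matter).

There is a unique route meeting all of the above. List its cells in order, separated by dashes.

(1,1) - (1,2) - (2,2) - (3,2) - (3,3) - (3,4)

Moves only go right or down, so the column and row indices never decrease.
Route from (1,1): right 1 to (1,2), down 2 to (3,2), right 2 to (3,4) — 5 moves in all.
Check: all required cells visited.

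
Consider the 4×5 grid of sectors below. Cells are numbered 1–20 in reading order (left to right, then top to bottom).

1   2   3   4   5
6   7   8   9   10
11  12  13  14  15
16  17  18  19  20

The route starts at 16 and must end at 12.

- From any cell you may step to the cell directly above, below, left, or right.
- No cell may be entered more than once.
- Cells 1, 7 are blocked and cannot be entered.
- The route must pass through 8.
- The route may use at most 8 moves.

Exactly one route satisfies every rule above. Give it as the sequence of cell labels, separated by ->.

The budget equals the shortest possible length, so every move has to be on a shortest route through the required cells.
Route from 16: right 3 to 19, up 2 to 9, left 1 to 8, down 1 to 13, left 1 to 12 — 8 moves in all.
Check: all required cells visited; 8 ≤ 8 moves.

16 -> 17 -> 18 -> 19 -> 14 -> 9 -> 8 -> 13 -> 12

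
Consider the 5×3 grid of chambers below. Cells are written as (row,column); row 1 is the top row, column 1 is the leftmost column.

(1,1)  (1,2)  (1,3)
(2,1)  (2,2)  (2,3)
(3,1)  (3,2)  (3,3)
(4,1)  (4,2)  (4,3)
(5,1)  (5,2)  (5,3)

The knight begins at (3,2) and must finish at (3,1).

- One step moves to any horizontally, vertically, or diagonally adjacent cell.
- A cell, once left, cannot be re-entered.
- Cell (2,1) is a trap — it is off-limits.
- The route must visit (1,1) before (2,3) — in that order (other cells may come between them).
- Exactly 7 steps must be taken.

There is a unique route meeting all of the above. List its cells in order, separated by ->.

The waypoints must appear in the order (1,1), (2,3), with no cell reused.
Route from (3,2): up 1 to (2,2), up-left 1 to (1,1), right 1 to (1,2), down-right 1 to (2,3), down 1 to (3,3), down-left 1 to (4,2), up-left 1 to (3,1) — 7 moves in all.
Check: order respected ((1,1) at step 2, (2,3) at step 4); 7 moves as required.

(3,2) -> (2,2) -> (1,1) -> (1,2) -> (2,3) -> (3,3) -> (4,2) -> (3,1)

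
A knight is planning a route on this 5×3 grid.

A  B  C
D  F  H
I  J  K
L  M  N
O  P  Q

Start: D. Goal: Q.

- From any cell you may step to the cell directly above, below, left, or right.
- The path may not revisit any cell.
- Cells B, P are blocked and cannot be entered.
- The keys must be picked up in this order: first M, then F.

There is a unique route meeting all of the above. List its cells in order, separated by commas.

The waypoints must appear in the order M, F, with no cell reused.
Route from D: down 2 to L, right 1 to M, up 2 to F, right 1 to H, down 3 to Q — 9 moves in all.
Check: order respected (M at step 3, F at step 5).

D, I, L, M, J, F, H, K, N, Q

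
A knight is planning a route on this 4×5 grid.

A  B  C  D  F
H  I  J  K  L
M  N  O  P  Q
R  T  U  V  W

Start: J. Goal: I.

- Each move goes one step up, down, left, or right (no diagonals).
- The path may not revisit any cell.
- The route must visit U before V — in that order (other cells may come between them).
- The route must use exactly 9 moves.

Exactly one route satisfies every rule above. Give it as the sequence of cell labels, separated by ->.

J -> O -> U -> V -> P -> K -> D -> C -> B -> I

The waypoints must appear in the order U, V, with no cell reused.
Route from J: down 2 to U, right 1 to V, up 3 to D, left 2 to B, down 1 to I — 9 moves in all.
Check: order respected (U at step 2, V at step 3); 9 moves as required.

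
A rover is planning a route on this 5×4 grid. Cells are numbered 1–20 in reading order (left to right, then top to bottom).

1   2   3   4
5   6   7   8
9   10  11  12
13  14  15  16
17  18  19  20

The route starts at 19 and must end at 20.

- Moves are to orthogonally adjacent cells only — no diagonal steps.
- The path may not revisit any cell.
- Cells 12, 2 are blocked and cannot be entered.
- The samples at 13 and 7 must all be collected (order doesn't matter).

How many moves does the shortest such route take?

Any route passes through 13 and 7 in some order between 19 and 20. Summing Manhattan distances along each leg and taking the cheapest ordering (19 → 7 → 13 → 20) gives a lower bound of 3 + 4 + 4 = 11 moves.
A route of 11 moves achieves this: 19 → 18 → 14 → 13 → 9 → 5 → 6 → 7 → 11 → 15 → 16 → 20.
Since 11 matches the lower bound, it is optimal.

11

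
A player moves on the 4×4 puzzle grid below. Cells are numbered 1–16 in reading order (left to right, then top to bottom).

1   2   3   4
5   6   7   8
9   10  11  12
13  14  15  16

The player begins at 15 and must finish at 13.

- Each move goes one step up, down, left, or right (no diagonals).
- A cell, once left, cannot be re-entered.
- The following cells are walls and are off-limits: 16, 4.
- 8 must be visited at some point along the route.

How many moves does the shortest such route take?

Any route passes through 8 somewhere between 15 and 13. Summing Manhattan distances along the two legs (15 → 8 → 13) gives a lower bound of 3 + 5 = 8 moves.
A route of 8 moves achieves this: 15 → 11 → 12 → 8 → 7 → 6 → 10 → 14 → 13.
Since 8 matches the lower bound, it is optimal.

8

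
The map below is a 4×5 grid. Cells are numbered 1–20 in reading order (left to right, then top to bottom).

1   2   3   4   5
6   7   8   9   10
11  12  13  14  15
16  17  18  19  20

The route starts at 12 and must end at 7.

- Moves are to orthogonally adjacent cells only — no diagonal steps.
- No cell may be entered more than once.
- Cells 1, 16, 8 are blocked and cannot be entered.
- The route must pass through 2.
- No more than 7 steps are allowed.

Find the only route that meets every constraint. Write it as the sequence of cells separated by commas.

12, 13, 14, 9, 4, 3, 2, 7

The 7-move cap with required stops at 2 leaves no slack for detours.
Route from 12: right 2 to 14, up 2 to 4, left 2 to 2, down 1 to 7 — 7 moves in all.
Check: all required cells visited; 7 ≤ 7 moves.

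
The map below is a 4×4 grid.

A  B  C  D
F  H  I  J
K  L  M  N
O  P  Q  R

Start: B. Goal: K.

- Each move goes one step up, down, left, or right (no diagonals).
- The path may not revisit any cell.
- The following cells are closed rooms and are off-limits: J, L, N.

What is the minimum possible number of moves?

3

The Manhattan distance from B to K is |1−3| + |2−1| = 3, so at least 3 moves are needed.
A route of 3 moves achieves this: B → H → F → K.
Since 3 matches the lower bound, it is optimal.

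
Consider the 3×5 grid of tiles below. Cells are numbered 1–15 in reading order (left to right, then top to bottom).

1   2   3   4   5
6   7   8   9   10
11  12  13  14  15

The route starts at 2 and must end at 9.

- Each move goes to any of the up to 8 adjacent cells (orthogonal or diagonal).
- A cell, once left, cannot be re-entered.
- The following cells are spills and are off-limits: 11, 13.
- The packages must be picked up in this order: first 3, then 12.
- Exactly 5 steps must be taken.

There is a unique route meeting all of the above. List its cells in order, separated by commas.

The waypoints must appear in the order 3, 12, with no cell reused.
Route from 2: right to 3, down-left to 7, down to 12, up-right to 8, right to 9 — 5 moves in all.
Check: order respected (3 at step 1, 12 at step 3); 5 moves as required.

2, 3, 7, 12, 8, 9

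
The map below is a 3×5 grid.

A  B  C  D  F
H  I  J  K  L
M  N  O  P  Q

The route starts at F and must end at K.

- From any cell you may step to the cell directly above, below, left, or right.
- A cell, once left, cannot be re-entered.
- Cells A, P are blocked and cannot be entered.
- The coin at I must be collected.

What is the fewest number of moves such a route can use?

Any route passes through I somewhere between F and K. Summing Manhattan distances along the two legs (F → I → K) gives a lower bound of 4 + 2 = 6 moves.
A route of 6 moves achieves this: F → D → C → B → I → J → K.
Since 6 matches the lower bound, it is optimal.

6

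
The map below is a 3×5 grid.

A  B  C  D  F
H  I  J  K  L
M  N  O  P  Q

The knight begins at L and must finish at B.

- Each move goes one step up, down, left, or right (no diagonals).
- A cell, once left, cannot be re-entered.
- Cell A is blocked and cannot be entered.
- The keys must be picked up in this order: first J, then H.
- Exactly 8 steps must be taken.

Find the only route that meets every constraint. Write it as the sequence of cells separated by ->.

The waypoints must appear in the order J, H, with no cell reused.
Route from L: 2× left (reaching J), down to O, 2× left (reaching M), up to H, right to I, up to B — 8 moves in all.
Check: order respected (J at step 2, H at step 6); 8 moves as required.

L -> K -> J -> O -> N -> M -> H -> I -> B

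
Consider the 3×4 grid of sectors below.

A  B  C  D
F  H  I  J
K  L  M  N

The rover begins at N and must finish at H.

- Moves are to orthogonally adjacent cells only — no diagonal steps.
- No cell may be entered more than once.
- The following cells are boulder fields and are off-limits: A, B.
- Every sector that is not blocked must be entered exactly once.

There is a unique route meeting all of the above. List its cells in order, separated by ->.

N -> J -> D -> C -> I -> M -> L -> K -> F -> H

Need to visit all 10 open cells exactly once, starting at N and ending at H.
Cell K has only two open neighbours (F and L), so the path must pass straight through it: one of those is the cell it's entered from and the other is where it exits.
Route from N: 2× up (reaching D), left to C, 2× down (reaching M), 2× left (reaching K), up to F, right to H — 9 moves in all.
Check: all 10 open cells covered.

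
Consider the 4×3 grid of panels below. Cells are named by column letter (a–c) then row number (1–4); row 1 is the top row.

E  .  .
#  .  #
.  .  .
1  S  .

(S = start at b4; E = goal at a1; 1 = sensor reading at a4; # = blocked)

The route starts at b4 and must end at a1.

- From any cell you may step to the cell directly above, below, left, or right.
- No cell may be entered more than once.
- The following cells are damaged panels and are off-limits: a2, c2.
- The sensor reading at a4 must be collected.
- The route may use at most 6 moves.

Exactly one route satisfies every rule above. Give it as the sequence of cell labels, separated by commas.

The 6-move cap with required stops at a4 leaves no slack for detours.
Route from b4: left to a4, up to a3, right to b3, 2× up (reaching b1), left to a1 — 6 moves in all.
Check: all required cells visited; 6 ≤ 6 moves.

b4, a4, a3, b3, b2, b1, a1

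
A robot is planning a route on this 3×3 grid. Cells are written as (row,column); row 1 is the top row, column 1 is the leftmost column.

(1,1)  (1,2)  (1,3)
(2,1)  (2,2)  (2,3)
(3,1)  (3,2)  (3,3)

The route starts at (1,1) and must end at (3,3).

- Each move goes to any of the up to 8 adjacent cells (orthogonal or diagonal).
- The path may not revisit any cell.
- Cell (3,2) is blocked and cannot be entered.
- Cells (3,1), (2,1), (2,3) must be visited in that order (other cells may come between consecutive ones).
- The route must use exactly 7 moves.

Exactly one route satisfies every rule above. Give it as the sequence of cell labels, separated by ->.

(1,1) -> (2,2) -> (3,1) -> (2,1) -> (1,2) -> (1,3) -> (2,3) -> (3,3)

The waypoints must appear in the order (3,1), (2,1), (2,3), with no cell reused.
Route from (1,1): down-right to (2,2), down-left to (3,1), up to (2,1), up-right to (1,2), right to (1,3), 2× down (reaching (3,3)) — 7 moves in all.
Check: order respected ((3,1) at step 2, (2,1) at step 3, (2,3) at step 6); 7 moves as required.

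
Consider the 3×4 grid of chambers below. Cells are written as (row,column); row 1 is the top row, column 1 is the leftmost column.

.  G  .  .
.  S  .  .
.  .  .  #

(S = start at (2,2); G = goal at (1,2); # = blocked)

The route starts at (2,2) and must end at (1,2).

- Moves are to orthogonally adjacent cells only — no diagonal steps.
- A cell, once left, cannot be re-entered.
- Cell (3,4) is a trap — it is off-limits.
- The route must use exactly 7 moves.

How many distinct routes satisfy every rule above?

3

Need simple routes of exactly 7 moves from (2,2) to (1,2) (Manhattan distance 1, so 3 moves are spent on a detour and 3 undoing it).
Enumerating: (2,2) (3,2) (3,3) (2,3) (2,4) (1,4) (1,3) (1,2) | (2,2) (2,1) (3,1) (3,2) (3,3) (2,3) (1,3) (1,2) | (2,2) (2,3) (3,3) (3,2) (3,1) (2,1) (1,1) (1,2).
That gives 3 routes.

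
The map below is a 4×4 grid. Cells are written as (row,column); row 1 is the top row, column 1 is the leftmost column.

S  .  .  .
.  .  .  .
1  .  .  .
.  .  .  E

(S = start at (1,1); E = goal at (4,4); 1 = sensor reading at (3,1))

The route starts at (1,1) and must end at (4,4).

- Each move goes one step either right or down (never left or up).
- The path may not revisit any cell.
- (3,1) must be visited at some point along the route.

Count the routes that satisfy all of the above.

4

A right/down-only route from (1,1) to (4,4) makes exactly 3 down-moves and 3 right-moves in some order.
With no other constraints that would be C(6,3) = 20 routes.
Split at (3,1) and multiply the segment counts: (1,1)→(3,1): 1; (3,1)→(4,4): 4; product = 4.
That gives 4 routes.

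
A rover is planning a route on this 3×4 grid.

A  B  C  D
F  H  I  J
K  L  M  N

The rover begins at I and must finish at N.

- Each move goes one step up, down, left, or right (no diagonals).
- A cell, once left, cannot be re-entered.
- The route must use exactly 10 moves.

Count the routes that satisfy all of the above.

Need simple routes of exactly 10 moves from I to N (Manhattan distance 2, so 4 moves are spent on a detour and 4 undoing it).
Enumerating: I M L H F A B C D J N | I M L K F A B C D J N | I M L K F H B C D J N | I H L K F A B C D J N | I J D C B H F K L M N | I J D C B A F K L M N | I J D C B A F H L M N.
That gives 7 routes.

7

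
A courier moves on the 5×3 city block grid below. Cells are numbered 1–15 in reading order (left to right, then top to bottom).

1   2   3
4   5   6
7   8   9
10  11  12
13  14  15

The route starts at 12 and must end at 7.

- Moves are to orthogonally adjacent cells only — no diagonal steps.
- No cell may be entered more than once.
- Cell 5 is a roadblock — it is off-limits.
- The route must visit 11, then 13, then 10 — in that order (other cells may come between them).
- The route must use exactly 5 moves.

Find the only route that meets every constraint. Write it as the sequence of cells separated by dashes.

The waypoints must appear in the order 11, 13, 10, with no cell reused.
Route from 12: left 1 to 11, down 1 to 14, left 1 to 13, up 2 to 7 — 5 moves in all.
Check: order respected (11 at step 1, 13 at step 3, 10 at step 4); 5 moves as required.

12 - 11 - 14 - 13 - 10 - 7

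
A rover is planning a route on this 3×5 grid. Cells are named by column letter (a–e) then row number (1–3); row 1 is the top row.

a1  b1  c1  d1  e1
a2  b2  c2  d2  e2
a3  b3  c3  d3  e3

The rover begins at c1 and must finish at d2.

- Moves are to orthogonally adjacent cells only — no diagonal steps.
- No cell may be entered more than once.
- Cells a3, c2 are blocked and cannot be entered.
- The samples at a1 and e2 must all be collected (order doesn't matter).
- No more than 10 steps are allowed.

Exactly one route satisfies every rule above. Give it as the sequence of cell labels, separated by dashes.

The budget equals the shortest possible length, so every move has to be on a shortest route through the required cells.
Route from c1: left 2 to a1, down 1 to a2, right 1 to b2, down 1 to b3, right 3 to e3, up 1 to e2, left 1 to d2 — 10 moves in all.
Check: all required cells visited; 10 ≤ 10 moves.

c1 - b1 - a1 - a2 - b2 - b3 - c3 - d3 - e3 - e2 - d2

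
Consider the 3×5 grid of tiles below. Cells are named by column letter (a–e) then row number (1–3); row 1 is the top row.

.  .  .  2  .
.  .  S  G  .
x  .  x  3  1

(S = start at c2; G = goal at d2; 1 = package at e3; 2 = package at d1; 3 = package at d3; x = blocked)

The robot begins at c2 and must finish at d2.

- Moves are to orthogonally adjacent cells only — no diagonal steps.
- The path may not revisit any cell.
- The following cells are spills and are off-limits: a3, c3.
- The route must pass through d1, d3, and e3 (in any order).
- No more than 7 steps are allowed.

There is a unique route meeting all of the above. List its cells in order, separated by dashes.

The budget equals the shortest possible length, so every move has to be on a shortest route through the required cells.
Route from c2: up to c1, 2× right (reaching e1), 2× down (reaching e3), left to d3, up to d2 — 7 moves in all.
Check: all required cells visited; 7 ≤ 7 moves.

c2 - c1 - d1 - e1 - e2 - e3 - d3 - d2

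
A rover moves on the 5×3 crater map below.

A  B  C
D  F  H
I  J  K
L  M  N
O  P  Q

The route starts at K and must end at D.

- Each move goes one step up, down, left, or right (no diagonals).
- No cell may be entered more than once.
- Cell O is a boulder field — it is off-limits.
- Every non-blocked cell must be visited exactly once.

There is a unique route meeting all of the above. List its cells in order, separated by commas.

K, N, Q, P, M, L, I, J, F, H, C, B, A, D

Need to visit all 14 open cells exactly once, starting at K and ending at D.
Cell C has only two open neighbours (H and B), so the path must pass straight through it: one of those is the cell it's entered from and the other is where it exits.
Route from K: down 2 to Q, left 1 to P, up 1 to M, left 1 to L, up 1 to I, right 1 to J, up 1 to F, right 1 to H, up 1 to C, left 2 to A, down 1 to D — 13 moves in all.
Check: all 14 open cells covered.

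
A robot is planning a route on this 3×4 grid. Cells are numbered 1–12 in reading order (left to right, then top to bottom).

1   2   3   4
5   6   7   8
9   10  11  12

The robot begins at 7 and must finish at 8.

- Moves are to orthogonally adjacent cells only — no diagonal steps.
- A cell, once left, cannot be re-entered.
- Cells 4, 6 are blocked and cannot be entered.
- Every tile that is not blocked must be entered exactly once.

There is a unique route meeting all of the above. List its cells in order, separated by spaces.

7 3 2 1 5 9 10 11 12 8

Need to visit all 10 open cells exactly once, starting at 7 and ending at 8.
Cell 9 has only two open neighbours (5 and 10), so the path must pass straight through it: one of those is the cell it's entered from and the other is where it exits.
Route from 7: up to 3, 2× left (reaching 1), 2× down (reaching 9), 3× right (reaching 12), up to 8 — 9 moves in all.
Check: all 10 open cells covered.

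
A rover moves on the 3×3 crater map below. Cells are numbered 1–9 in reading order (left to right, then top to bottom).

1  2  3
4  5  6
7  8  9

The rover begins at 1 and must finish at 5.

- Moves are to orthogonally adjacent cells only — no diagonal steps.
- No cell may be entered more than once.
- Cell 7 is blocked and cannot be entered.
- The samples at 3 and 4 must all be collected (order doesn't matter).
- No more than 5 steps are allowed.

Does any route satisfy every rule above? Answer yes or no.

no

Even ignoring the no-revisit rule, getting from 1 to 5, taking the cheapest ordering 1 → 4 → 3 → 5 needs at least 1 + 3 + 2 = 6 moves (Manhattan distance per leg), which exceeds the 5-move limit.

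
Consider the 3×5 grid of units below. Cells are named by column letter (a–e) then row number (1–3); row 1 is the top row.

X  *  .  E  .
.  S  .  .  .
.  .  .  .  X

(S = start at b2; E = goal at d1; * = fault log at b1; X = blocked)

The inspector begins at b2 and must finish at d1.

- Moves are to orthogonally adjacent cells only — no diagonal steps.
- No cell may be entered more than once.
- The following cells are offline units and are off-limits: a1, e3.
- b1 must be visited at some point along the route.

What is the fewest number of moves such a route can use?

3

Any route passes through b1 somewhere between b2 and d1. Summing Manhattan distances along the two legs (b2 → b1 → d1) gives a lower bound of 1 + 2 = 3 moves.
A route of 3 moves achieves this: b2 → b1 → c1 → d1.
Since 3 matches the lower bound, it is optimal.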